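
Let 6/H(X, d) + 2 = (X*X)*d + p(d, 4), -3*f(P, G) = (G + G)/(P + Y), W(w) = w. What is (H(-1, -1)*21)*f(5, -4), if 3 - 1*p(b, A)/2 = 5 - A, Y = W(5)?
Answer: 168/5 ≈ 33.600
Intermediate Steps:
Y = 5
p(b, A) = -4 + 2*A (p(b, A) = 6 - 2*(5 - A) = 6 + (-10 + 2*A) = -4 + 2*A)
f(P, G) = -2*G/(3*(5 + P)) (f(P, G) = -(G + G)/(3*(P + 5)) = -2*G/(3*(5 + P)))
H(X, d) = 6/(2 + d*X**2) (H(X, d) = 6/(-2 + ((X*X)*d + (-4 + 2*4))) = 6/(-2 + (X**2*d + (-4 + 8))) = 6/(-2 + (d*X**2 + 4)) = 6/(-2 + (4 + d*X**2)) = 6/(2 + d*X**2))
(H(-1, -1)*21)*f(5, -4) = ((6/(2 - 1*(-1)**2))*21)*(-2*(-4)/(15 + 3*5)) = ((6/(2 - 1*1))*21)*(-2*(-4)/(15 + 15)) = ((6/(2 - 1))*21)*(-2*(-4)/30) = ((6/1)*21)*(-2*(-4)*1/30) = ((6*1)*21)*(4/15) = (6*21)*(4/15) = 126*(4/15) = 168/5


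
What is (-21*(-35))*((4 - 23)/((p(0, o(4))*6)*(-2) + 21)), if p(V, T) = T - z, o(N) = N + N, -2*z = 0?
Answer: 931/5 ≈ 186.20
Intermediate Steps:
z = 0 (z = -1/2*0 = 0)
o(N) = 2*N
p(V, T) = T (p(V, T) = T - 1*0 = T + 0 = T)
(-21*(-35))*((4 - 23)/((p(0, o(4))*6)*(-2) + 21)) = (-21*(-35))*((4 - 23)/(((2*4)*6)*(-2) + 21)) = 735*(-19/((8*6)*(-2) + 21)) = 735*(-19/(48*(-2) + 21)) = 735*(-19/(-96 + 21)) = 735*(-19/(-75)) = 735*(-19*(-1/75)) = 735*(19/75) = 931/5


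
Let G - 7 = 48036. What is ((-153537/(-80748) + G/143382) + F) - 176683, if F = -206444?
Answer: -246430312050343/643211652 ≈ -3.8313e+5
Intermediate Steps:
G = 48043 (G = 7 + 48036 = 48043)
((-153537/(-80748) + G/143382) + F) - 176683 = ((-153537/(-80748) + 48043/143382) - 206444) - 176683 = ((-153537*(-1/80748) + 48043*(1/143382)) - 206444) - 176683 = ((51179/26916 + 48043/143382) - 206444) - 176683 = (1438545461/643211652 - 206444) - 176683 = -132785747740027/643211652 - 176683 = -246430312050343/643211652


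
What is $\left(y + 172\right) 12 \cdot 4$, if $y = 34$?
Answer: $9888$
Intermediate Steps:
$\left(y + 172\right) 12 \cdot 4 = \left(34 + 172\right) 12 \cdot 4 = 206 \cdot 48 = 9888$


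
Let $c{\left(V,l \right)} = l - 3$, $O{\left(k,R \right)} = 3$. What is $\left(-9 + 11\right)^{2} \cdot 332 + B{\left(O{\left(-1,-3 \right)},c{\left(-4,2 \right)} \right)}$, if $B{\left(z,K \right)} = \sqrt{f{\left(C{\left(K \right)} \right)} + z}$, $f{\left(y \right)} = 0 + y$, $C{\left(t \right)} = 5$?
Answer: $1328 + 2 \sqrt{2} \approx 1330.8$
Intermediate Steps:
$f{\left(y \right)} = y$
$c{\left(V,l \right)} = -3 + l$
$B{\left(z,K \right)} = \sqrt{5 + z}$
$\left(-9 + 11\right)^{2} \cdot 332 + B{\left(O{\left(-1,-3 \right)},c{\left(-4,2 \right)} \right)} = \left(-9 + 11\right)^{2} \cdot 332 + \sqrt{5 + 3} = 2^{2} \cdot 332 + \sqrt{8} = 4 \cdot 332 + 2 \sqrt{2} = 1328 + 2 \sqrt{2}$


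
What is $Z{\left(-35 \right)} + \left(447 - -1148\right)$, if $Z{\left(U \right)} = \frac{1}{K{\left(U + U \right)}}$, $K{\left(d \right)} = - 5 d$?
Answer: $\frac{558251}{350} \approx 1595.0$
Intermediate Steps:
$Z{\left(U \right)} = - \frac{1}{10 U}$ ($Z{\left(U \right)} = \frac{1}{\left(-5\right) \left(U + U\right)} = \frac{1}{\left(-5\right) 2 U} = \frac{1}{\left(-10\right) U} = - \frac{1}{10 U}$)
$Z{\left(-35 \right)} + \left(447 - -1148\right) = - \frac{1}{10 \left(-35\right)} + \left(447 - -1148\right) = \left(- \frac{1}{10}\right) \left(- \frac{1}{35}\right) + \left(447 + 1148\right) = \frac{1}{350} + 1595 = \frac{558251}{350}$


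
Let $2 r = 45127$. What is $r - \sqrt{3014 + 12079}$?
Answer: $\frac{45127}{2} - 3 \sqrt{1677} \approx 22441.0$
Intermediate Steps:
$r = \frac{45127}{2}$ ($r = \frac{1}{2} \cdot 45127 = \frac{45127}{2} \approx 22564.0$)
$r - \sqrt{3014 + 12079} = \frac{45127}{2} - \sqrt{3014 + 12079} = \frac{45127}{2} - \sqrt{15093} = \frac{45127}{2} - 3 \sqrt{1677}$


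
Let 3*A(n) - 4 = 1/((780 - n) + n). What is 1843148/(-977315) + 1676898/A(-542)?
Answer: 3834920958690892/3050200115 ≈ 1.2573e+6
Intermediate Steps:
A(n) = 3121/2340 (A(n) = 4/3 + 1/(3*((780 - n) + n)) = 4/3 + (1/3)/780 = 4/3 + (1/3)*(1/780) = 4/3 + 1/2340 = 3121/2340)
1843148/(-977315) + 1676898/A(-542) = 1843148/(-977315) + 1676898/(3121/2340) = 1843148*(-1/977315) + 1676898*(2340/3121) = -1843148/977315 + 3923941320/3121 = 3834920958690892/3050200115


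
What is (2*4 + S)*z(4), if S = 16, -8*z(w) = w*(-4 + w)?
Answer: 0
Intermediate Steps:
z(w) = -w*(-4 + w)/8
(2*4 + S)*z(4) = (2*4 + 16)*((⅛)*4*(4 - 1*4)) = (8 + 16)*((⅛)*4*(4 - 4)) = 24*((⅛)*4*0) = 24*0 = 0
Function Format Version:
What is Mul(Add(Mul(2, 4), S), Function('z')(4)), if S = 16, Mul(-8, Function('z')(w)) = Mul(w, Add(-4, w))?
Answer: 0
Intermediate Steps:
Function('z')(w) = Mul(Rational(-1, 8), w, Add(-4, w)) (Function('z')(w) = Mul(Rational(-1, 8), Mul(w, Add(-4, w))) = Mul(Rational(-1, 8), w, Add(-4, w)))
Mul(Add(Mul(2, 4), S), Function('z')(4)) = Mul(Add(Mul(2, 4), 16), Mul(Rational(1, 8), 4, Add(4, Mul(-1, 4)))) = Mul(Add(8, 16), Mul(Rational(1, 8), 4, Add(4, -4))) = Mul(24, Mul(Rational(1, 8), 4, 0)) = Mul(24, 0) = 0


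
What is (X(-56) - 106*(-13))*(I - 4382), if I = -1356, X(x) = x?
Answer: -7585636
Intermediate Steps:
(X(-56) - 106*(-13))*(I - 4382) = (-56 - 106*(-13))*(-1356 - 4382) = (-56 + 1378)*(-5738) = 1322*(-5738) = -7585636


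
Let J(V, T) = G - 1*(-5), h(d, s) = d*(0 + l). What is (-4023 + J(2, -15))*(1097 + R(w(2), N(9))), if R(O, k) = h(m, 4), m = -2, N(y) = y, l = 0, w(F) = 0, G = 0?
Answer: -4407746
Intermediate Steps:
h(d, s) = 0 (h(d, s) = d*(0 + 0) = d*0 = 0)
J(V, T) = 5 (J(V, T) = 0 - 1*(-5) = 0 + 5 = 5)
R(O, k) = 0
(-4023 + J(2, -15))*(1097 + R(w(2), N(9))) = (-4023 + 5)*(1097 + 0) = -4018*1097 = -4407746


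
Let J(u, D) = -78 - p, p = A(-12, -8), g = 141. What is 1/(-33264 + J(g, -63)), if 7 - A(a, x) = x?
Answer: -1/33357 ≈ -2.9979e-5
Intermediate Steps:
A(a, x) = 7 - x
p = 15 (p = 7 - 1*(-8) = 7 + 8 = 15)
J(u, D) = -93 (J(u, D) = -78 - 1*15 = -78 - 15 = -93)
1/(-33264 + J(g, -63)) = 1/(-33264 - 93) = 1/(-33357) = -1/33357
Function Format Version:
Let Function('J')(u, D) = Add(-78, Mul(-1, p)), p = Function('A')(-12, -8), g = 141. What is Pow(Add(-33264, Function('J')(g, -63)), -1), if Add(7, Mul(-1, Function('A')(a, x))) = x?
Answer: Rational(-1, 33357) ≈ -2.9979e-5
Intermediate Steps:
Function('A')(a, x) = Add(7, Mul(-1, x))
p = 15 (p = Add(7, Mul(-1, -8)) = Add(7, 8) = 15)
Function('J')(u, D) = -93 (Function('J')(u, D) = Add(-78, Mul(-1, 15)) = Add(-78, -15) = -93)
Pow(Add(-33264, Function('J')(g, -63)), -1) = Pow(Add(-33264, -93), -1) = Pow(-33357, -1) = Rational(-1, 33357)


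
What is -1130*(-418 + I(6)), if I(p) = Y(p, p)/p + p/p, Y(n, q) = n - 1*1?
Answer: 1410805/3 ≈ 4.7027e+5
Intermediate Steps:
Y(n, q) = -1 + n (Y(n, q) = n - 1 = -1 + n)
I(p) = 1 + (-1 + p)/p (I(p) = (-1 + p)/p + p/p = (-1 + p)/p + 1 = 1 + (-1 + p)/p)
-1130*(-418 + I(6)) = -1130*(-418 + (2 - 1/6)) = -1130*(-418 + 11/6) = -1130*(-2497/6) = 1410805/3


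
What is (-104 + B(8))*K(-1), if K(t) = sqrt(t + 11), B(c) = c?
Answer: -96*sqrt(10) ≈ -303.58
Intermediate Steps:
K(t) = sqrt(11 + t)
(-104 + B(8))*K(-1) = (-104 + 8)*sqrt(11 - 1) = -96*sqrt(10)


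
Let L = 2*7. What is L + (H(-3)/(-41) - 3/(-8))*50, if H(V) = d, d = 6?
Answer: 4171/164 ≈ 25.433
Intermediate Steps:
H(V) = 6
L = 14
L + (H(-3)/(-41) - 3/(-8))*50 = 14 + (6/(-41) - 3/(-8))*50 = 14 + (6*(-1/41) - 3*(-⅛))*50 = 14 + (-6/41 + 3/8)*50 = 14 + (75/328)*50 = 14 + 1875/164 = 4171/164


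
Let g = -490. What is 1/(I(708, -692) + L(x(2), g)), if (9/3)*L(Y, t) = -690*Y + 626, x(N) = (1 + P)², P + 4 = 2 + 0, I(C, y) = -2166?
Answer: -3/6562 ≈ -0.00045718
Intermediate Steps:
P = -2 (P = -4 + (2 + 0) = -4 + 2 = -2)
x(N) = 1 (x(N) = (1 - 2)² = (-1)² = 1)
L(Y, t) = 626/3 - 230*Y (L(Y, t) = (-690*Y + 626)/3 = (626 - 690*Y)/3 = 626/3 - 230*Y)
1/(I(708, -692) + L(x(2), g)) = 1/(-2166 + (626/3 - 230*1)) = 1/(-2166 + (626/3 - 230)) = 1/(-2166 - 64/3) = 1/(-6562/3) = -3/6562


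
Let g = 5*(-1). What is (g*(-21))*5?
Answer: 525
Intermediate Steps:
g = -5
(g*(-21))*5 = -5*(-21)*5 = 105*5 = 525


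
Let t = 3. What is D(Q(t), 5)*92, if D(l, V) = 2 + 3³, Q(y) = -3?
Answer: 2668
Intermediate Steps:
D(l, V) = 29 (D(l, V) = 2 + 27 = 29)
D(Q(t), 5)*92 = 29*92 = 2668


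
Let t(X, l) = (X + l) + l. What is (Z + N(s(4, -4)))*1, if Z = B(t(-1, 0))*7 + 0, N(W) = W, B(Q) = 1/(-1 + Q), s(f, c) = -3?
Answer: -13/2 ≈ -6.5000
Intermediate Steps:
t(X, l) = X + 2*l
Z = -7/2 (Z = 7/(-1 + (-1 + 2*0)) + 0 = 7/(-1 + (-1 + 0)) + 0 = 7/(-1 - 1) + 0 = 7/(-2) + 0 = -½*7 + 0 = -7/2 + 0 = -7/2 ≈ -3.5000)
(Z + N(s(4, -4)))*1 = (-7/2 - 3)*1 = -13/2*1 = -13/2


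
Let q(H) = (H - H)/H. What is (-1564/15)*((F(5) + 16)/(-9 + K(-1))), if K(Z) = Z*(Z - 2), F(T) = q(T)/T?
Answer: 12512/45 ≈ 278.04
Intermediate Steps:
q(H) = 0 (q(H) = 0/H = 0)
F(T) = 0 (F(T) = 0/T = 0)
K(Z) = Z*(-2 + Z)
(-1564/15)*((F(5) + 16)/(-9 + K(-1))) = (-1564/15)*((0 + 16)/(-9 - (-2 - 1))) = (-1564/15)*(16/(-9 - 1*(-3))) = (-46*34/15)*(16/(-9 + 3)) = -25024/(15*(-6)) = -25024*(-1)/(15*6) = -1564/15*(-8/3) = 12512/45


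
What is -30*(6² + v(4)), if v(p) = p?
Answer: -1200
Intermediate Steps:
-30*(6² + v(4)) = -30*(6² + 4) = -30*(36 + 4) = -30*40 = -1200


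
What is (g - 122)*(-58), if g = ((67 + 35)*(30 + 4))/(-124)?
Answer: 269642/31 ≈ 8698.1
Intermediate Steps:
g = -867/31 (g = (102*34)*(-1/124) = 3468*(-1/124) = -867/31 ≈ -27.968)
(g - 122)*(-58) = (-867/31 - 122)*(-58) = -4649/31*(-58) = 269642/31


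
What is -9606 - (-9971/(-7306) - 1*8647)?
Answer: -539725/562 ≈ -960.37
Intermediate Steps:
-9606 - (-9971/(-7306) - 1*8647) = -9606 - (-9971*(-1/7306) - 8647) = -9606 - (767/562 - 8647) = -9606 - 1*(-4858847/562) = -9606 + 4858847/562 = -539725/562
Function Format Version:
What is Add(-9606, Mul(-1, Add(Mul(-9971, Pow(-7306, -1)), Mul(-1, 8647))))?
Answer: Rational(-539725, 562) ≈ -960.37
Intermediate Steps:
Add(-9606, Mul(-1, Add(Mul(-9971, Pow(-7306, -1)), Mul(-1, 8647)))) = Add(-9606, Mul(-1, Add(Mul(-9971, Rational(-1, 7306)), -8647))) = Add(-9606, Mul(-1, Add(Rational(767, 562), -8647))) = Add(-9606, Mul(-1, Rational(-4858847, 562))) = Add(-9606, Rational(4858847, 562)) = Rational(-539725, 562)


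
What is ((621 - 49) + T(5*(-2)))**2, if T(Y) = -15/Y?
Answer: 1315609/4 ≈ 3.2890e+5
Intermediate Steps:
((621 - 49) + T(5*(-2)))**2 = ((621 - 49) - 15/(5*(-2)))**2 = (572 - 15/(-10))**2 = (572 - 15*(-1/10))**2 = (572 + 3/2)**2 = (1147/2)**2 = 1315609/4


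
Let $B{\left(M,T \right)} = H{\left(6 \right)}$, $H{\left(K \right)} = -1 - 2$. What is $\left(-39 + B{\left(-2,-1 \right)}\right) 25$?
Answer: $-1050$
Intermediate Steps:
$H{\left(K \right)} = -3$ ($H{\left(K \right)} = -1 - 2 = -3$)
$B{\left(M,T \right)} = -3$
$\left(-39 + B{\left(-2,-1 \right)}\right) 25 = \left(-39 - 3\right) 25 = \left(-42\right) 25 = -1050$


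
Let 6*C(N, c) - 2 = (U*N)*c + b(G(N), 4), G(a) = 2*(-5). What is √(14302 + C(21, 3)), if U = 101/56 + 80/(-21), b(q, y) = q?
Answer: √2056263/12 ≈ 119.50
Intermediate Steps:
G(a) = -10
U = -337/168 (U = 101*(1/56) + 80*(-1/21) = 101/56 - 80/21 = -337/168 ≈ -2.0060)
C(N, c) = -4/3 - 337*N*c/1008 (C(N, c) = ⅓ + ((-337*N/168)*c - 10)/6 = ⅓ + (-337*N*c/168 - 10)/6 = ⅓ + (-10 - 337*N*c/168)/6 = ⅓ + (-5/3 - 337*N*c/1008) = -4/3 - 337*N*c/1008)
√(14302 + C(21, 3)) = √(14302 + (-4/3 - 337/1008*21*3)) = √(14302 + (-4/3 - 337/16)) = √(14302 - 1075/48) = √(685421/48) = √2056263/12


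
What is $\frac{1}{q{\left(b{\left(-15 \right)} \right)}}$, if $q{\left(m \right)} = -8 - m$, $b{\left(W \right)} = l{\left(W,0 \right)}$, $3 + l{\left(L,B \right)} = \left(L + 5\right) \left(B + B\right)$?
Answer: $- \frac{1}{5} \approx -0.2$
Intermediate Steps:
$l{\left(L,B \right)} = -3 + 2 B \left(5 + L\right)$ ($l{\left(L,B \right)} = -3 + \left(L + 5\right) \left(B + B\right) = -3 + \left(5 + L\right) 2 B = -3 + 2 B \left(5 + L\right)$)
$b{\left(W \right)} = -3$ ($b{\left(W \right)} = -3 + 10 \cdot 0 + 2 \cdot 0 W = -3 + 0 + 0 = -3$)
$\frac{1}{q{\left(b{\left(-15 \right)} \right)}} = \frac{1}{-8 - -3} = \frac{1}{-8 + 3} = \frac{1}{-5} = - \frac{1}{5}$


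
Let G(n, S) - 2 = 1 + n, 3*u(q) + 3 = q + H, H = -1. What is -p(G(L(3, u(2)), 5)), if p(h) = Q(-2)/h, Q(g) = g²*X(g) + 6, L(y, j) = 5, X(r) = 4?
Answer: -11/4 ≈ -2.7500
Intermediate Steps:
u(q) = -4/3 + q/3 (u(q) = -1 + (q - 1)/3 = -1 + (-1 + q)/3 = -1 + (-⅓ + q/3) = -4/3 + q/3)
Q(g) = 6 + 4*g² (Q(g) = g²*4 + 6 = 4*g² + 6 = 6 + 4*g²)
G(n, S) = 3 + n (G(n, S) = 2 + (1 + n) = 3 + n)
p(h) = 22/h (p(h) = (6 + 4*(-2)²)/h = (6 + 4*4)/h = (6 + 16)/h = 22/h)
-p(G(L(3, u(2)), 5)) = -22/(3 + 5) = -22/8 = -1*11/4 = -11/4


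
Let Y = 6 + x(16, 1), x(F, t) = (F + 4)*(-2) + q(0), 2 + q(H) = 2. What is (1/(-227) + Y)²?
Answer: 59582961/51529 ≈ 1156.3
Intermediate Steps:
q(H) = 0 (q(H) = -2 + 2 = 0)
x(F, t) = -8 - 2*F (x(F, t) = (F + 4)*(-2) + 0 = (4 + F)*(-2) + 0 = (-8 - 2*F) + 0 = -8 - 2*F)
Y = -34 (Y = 6 + (-8 - 2*16) = 6 + (-8 - 32) = 6 - 40 = -34)
(1/(-227) + Y)² = (1/(-227) - 34)² = (-1/227 - 34)² = (-7719/227)² = 59582961/51529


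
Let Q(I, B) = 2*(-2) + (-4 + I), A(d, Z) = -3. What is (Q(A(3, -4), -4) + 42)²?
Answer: 961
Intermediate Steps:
Q(I, B) = -8 + I (Q(I, B) = -4 + (-4 + I) = -8 + I)
(Q(A(3, -4), -4) + 42)² = ((-8 - 3) + 42)² = (-11 + 42)² = 31² = 961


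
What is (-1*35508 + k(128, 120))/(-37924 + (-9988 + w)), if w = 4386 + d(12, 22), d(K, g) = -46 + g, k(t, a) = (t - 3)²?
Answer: 19883/43550 ≈ 0.45656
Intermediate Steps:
k(t, a) = (-3 + t)²
w = 4362 (w = 4386 + (-46 + 22) = 4386 - 24 = 4362)
(-1*35508 + k(128, 120))/(-37924 + (-9988 + w)) = (-1*35508 + (-3 + 128)²)/(-37924 + (-9988 + 4362)) = (-35508 + 125²)/(-37924 - 5626) = (-35508 + 15625)/(-43550) = -19883*(-1/43550) = 19883/43550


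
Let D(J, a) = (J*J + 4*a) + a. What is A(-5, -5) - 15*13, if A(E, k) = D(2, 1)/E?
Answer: -984/5 ≈ -196.80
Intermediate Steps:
D(J, a) = J² + 5*a (D(J, a) = (J² + 4*a) + a = J² + 5*a)
A(E, k) = 9/E (A(E, k) = (2² + 5*1)/E = (4 + 5)/E = 9/E)
A(-5, -5) - 15*13 = 9/(-5) - 15*13 = 9*(-⅕) - 195 = -9/5 - 195 = -984/5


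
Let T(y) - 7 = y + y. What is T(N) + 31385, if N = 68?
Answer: 31528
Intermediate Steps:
T(y) = 7 + 2*y (T(y) = 7 + (y + y) = 7 + 2*y)
T(N) + 31385 = (7 + 2*68) + 31385 = (7 + 136) + 31385 = 143 + 31385 = 31528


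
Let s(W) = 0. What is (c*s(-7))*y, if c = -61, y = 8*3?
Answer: 0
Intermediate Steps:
y = 24
(c*s(-7))*y = -61*0*24 = 0*24 = 0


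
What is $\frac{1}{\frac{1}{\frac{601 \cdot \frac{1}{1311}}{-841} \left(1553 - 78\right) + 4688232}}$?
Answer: $\frac{5169013993357}{1102551} \approx 4.6882 \cdot 10^{6}$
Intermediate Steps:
$\frac{1}{\frac{1}{\frac{601 \cdot \frac{1}{1311}}{-841} \left(1553 - 78\right) + 4688232}} = \frac{1}{\frac{1}{601 \cdot \frac{1}{1311} \left(- \frac{1}{841}\right) 1475 + 4688232}} = \frac{1}{\frac{1}{\frac{601}{1311} \left(- \frac{1}{841}\right) 1475 + 4688232}} = \frac{1}{\frac{1}{\left(- \frac{601}{1102551}\right) 1475 + 4688232}} = \frac{1}{\frac{1}{- \frac{886475}{1102551} + 4688232}} = \frac{1}{\frac{1}{\frac{5169013993357}{1102551}}} = \frac{1}{\frac{1102551}{5169013993357}} = \frac{5169013993357}{1102551}$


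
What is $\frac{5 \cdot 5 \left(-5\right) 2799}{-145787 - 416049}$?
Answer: $\frac{349875}{561836} \approx 0.62274$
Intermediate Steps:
$\frac{5 \cdot 5 \left(-5\right) 2799}{-145787 - 416049} = \frac{25 \left(-5\right) 2799}{-145787 - 416049} = \frac{\left(-125\right) 2799}{-561836} = \left(-349875\right) \left(- \frac{1}{561836}\right) = \frac{349875}{561836}$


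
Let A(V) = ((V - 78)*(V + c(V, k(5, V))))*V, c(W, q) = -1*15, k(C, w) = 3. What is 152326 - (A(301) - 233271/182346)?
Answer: -1157584116507/60782 ≈ -1.9045e+7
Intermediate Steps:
c(W, q) = -15
A(V) = V*(-78 + V)*(-15 + V) (A(V) = ((V - 78)*(V - 15))*V = ((-78 + V)*(-15 + V))*V = V*(-78 + V)*(-15 + V))
152326 - (A(301) - 233271/182346) = 152326 - (301*(1170 + 301**2 - 93*301) - 233271/182346) = 152326 - (301*(1170 + 90601 - 27993) - 233271/182346) = 152326 - (301*63778 - 1*77757/60782) = 152326 - (19197178 - 77757/60782) = 152326 - 1*1166842795439/60782 = 152326 - 1166842795439/60782 = -1157584116507/60782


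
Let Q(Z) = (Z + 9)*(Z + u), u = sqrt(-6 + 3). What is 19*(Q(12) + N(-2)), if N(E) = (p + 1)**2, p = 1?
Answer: 4864 + 399*I*sqrt(3) ≈ 4864.0 + 691.09*I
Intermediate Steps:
u = I*sqrt(3) (u = sqrt(-3) = I*sqrt(3) ≈ 1.732*I)
Q(Z) = (9 + Z)*(Z + I*sqrt(3)) (Q(Z) = (Z + 9)*(Z + I*sqrt(3)) = (9 + Z)*(Z + I*sqrt(3)))
N(E) = 4 (N(E) = (1 + 1)**2 = 2**2 = 4)
19*(Q(12) + N(-2)) = 19*((12**2 + 9*12 + 9*I*sqrt(3) + I*12*sqrt(3)) + 4) = 19*((144 + 108 + 9*I*sqrt(3) + 12*I*sqrt(3)) + 4) = 19*((252 + 21*I*sqrt(3)) + 4) = 19*(256 + 21*I*sqrt(3)) = 4864 + 399*I*sqrt(3)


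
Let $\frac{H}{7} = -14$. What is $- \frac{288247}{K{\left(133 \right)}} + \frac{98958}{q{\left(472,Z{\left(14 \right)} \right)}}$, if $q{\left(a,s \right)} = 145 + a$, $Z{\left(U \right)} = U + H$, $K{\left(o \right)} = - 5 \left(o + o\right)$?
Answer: $\frac{309462539}{820610} \approx 377.11$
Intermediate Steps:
$K{\left(o \right)} = - 10 o$ ($K{\left(o \right)} = - 5 \cdot 2 o = - 10 o$)
$H = -98$ ($H = 7 \left(-14\right) = -98$)
$Z{\left(U \right)} = -98 + U$ ($Z{\left(U \right)} = U - 98 = -98 + U$)
$- \frac{288247}{K{\left(133 \right)}} + \frac{98958}{q{\left(472,Z{\left(14 \right)} \right)}} = - \frac{288247}{\left(-10\right) 133} + \frac{98958}{145 + 472} = - \frac{288247}{-1330} + \frac{98958}{617} = \left(-288247\right) \left(- \frac{1}{1330}\right) + 98958 \cdot \frac{1}{617} = \frac{288247}{1330} + \frac{98958}{617} = \frac{309462539}{820610}$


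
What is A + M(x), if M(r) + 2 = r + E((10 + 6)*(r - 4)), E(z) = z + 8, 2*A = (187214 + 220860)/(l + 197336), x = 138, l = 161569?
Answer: 821378677/358905 ≈ 2288.6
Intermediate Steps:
A = 204037/358905 (A = ((187214 + 220860)/(161569 + 197336))/2 = (408074/358905)/2 = (408074*(1/358905))/2 = (1/2)*(408074/358905) = 204037/358905 ≈ 0.56850)
E(z) = 8 + z
M(r) = -58 + 17*r (M(r) = -2 + (r + (8 + (10 + 6)*(r - 4))) = -2 + (r + (8 + 16*(-4 + r))) = -2 + (r + (8 + (-64 + 16*r))) = -2 + (r + (-56 + 16*r)) = -2 + (-56 + 17*r) = -58 + 17*r)
A + M(x) = 204037/358905 + (-58 + 17*138) = 204037/358905 + (-58 + 2346) = 204037/358905 + 2288 = 821378677/358905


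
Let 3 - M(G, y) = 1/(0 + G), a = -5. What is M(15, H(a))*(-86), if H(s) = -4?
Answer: -3784/15 ≈ -252.27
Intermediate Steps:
M(G, y) = 3 - 1/G (M(G, y) = 3 - 1/(0 + G) = 3 - 1/G)
M(15, H(a))*(-86) = (3 - 1/15)*(-86) = (44/15)*(-86) = -3784/15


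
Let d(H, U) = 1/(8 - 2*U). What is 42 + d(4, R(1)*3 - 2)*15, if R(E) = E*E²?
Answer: 89/2 ≈ 44.500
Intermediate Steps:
R(E) = E³
42 + d(4, R(1)*3 - 2)*15 = 42 - 1/(-8 + 2*(1³*3 - 2))*15 = 42 - 1/(-8 + 2*(1*3 - 2))*15 = 42 - 1/(-8 + 2*(3 - 2))*15 = 42 - 1/(-8 + 2*1)*15 = 42 - 1/(-8 + 2)*15 = 42 - 1/(-6)*15 = 42 - 1*(-⅙)*15 = 42 + (⅙)*15 = 42 + 5/2 = 89/2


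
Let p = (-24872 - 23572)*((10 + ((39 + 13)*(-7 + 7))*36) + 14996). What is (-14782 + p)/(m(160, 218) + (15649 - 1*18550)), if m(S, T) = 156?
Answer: 726965446/2745 ≈ 2.6483e+5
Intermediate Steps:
p = -726950664 (p = -48444*((10 + (52*0)*36) + 14996) = -48444*((10 + 0*36) + 14996) = -48444*((10 + 0) + 14996) = -48444*(10 + 14996) = -48444*15006 = -726950664)
(-14782 + p)/(m(160, 218) + (15649 - 1*18550)) = (-14782 - 726950664)/(156 + (15649 - 1*18550)) = -726965446/(156 + (15649 - 18550)) = -726965446/(156 - 2901) = -726965446/(-2745) = -726965446*(-1/2745) = 726965446/2745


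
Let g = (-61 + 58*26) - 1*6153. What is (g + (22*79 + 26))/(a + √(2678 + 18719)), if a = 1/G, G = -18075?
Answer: -26588325/3495260129062 - 480583974375*√21397/3495260129062 ≈ -20.113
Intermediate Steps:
a = -1/18075 (a = 1/(-18075) = -1/18075 ≈ -5.5325e-5)
g = -4706 (g = (-61 + 1508) - 6153 = 1447 - 6153 = -4706)
(g + (22*79 + 26))/(a + √(2678 + 18719)) = (-4706 + (22*79 + 26))/(-1/18075 + √(2678 + 18719)) = (-4706 + (1738 + 26))/(-1/18075 + √21397) = (-4706 + 1764)/(-1/18075 + √21397) = -2942/(-1/18075 + √21397)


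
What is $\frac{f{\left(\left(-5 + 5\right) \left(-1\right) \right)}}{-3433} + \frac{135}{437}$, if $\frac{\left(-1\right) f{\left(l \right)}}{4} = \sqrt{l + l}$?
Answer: $\frac{135}{437} \approx 0.30892$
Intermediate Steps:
$f{\left(l \right)} = - 4 \sqrt{2} \sqrt{l}$ ($f{\left(l \right)} = - 4 \sqrt{l + l} = - 4 \sqrt{2 l} = - 4 \sqrt{2} \sqrt{l}$)
$\frac{f{\left(\left(-5 + 5\right) \left(-1\right) \right)}}{-3433} + \frac{135}{437} = \frac{\left(-4\right) \sqrt{2} \sqrt{\left(-5 + 5\right) \left(-1\right)}}{-3433} + \frac{135}{437} = - 4 \sqrt{2} \sqrt{0 \left(-1\right)} \left(- \frac{1}{3433}\right) + 135 \cdot \frac{1}{437} = - 4 \sqrt{2} \sqrt{0} \left(- \frac{1}{3433}\right) + \frac{135}{437} = \left(-4\right) \sqrt{2} \cdot 0 \left(- \frac{1}{3433}\right) + \frac{135}{437} = 0 \left(- \frac{1}{3433}\right) + \frac{135}{437} = 0 + \frac{135}{437} = \frac{135}{437}$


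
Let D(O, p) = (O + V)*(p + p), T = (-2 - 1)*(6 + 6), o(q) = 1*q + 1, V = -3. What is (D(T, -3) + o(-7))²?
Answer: 51984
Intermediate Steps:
o(q) = 1 + q (o(q) = q + 1 = 1 + q)
T = -36 (T = -3*12 = -36)
D(O, p) = 2*p*(-3 + O) (D(O, p) = (O - 3)*(p + p) = (-3 + O)*(2*p) = 2*p*(-3 + O))
(D(T, -3) + o(-7))² = (2*(-3)*(-3 - 36) + (1 - 7))² = (2*(-3)*(-39) - 6)² = (234 - 6)² = 228² = 51984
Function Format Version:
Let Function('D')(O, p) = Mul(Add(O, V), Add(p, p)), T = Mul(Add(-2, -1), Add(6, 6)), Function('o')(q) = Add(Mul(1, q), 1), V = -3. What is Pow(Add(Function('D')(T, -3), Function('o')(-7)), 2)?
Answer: 51984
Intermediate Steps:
Function('o')(q) = Add(1, q) (Function('o')(q) = Add(q, 1) = Add(1, q))
T = -36 (T = Mul(-3, 12) = -36)
Function('D')(O, p) = Mul(2, p, Add(-3, O)) (Function('D')(O, p) = Mul(Add(O, -3), Add(p, p)) = Mul(Add(-3, O), Mul(2, p)) = Mul(2, p, Add(-3, O)))
Pow(Add(Function('D')(T, -3), Function('o')(-7)), 2) = Pow(Add(Mul(2, -3, Add(-3, -36)), Add(1, -7)), 2) = Pow(Add(Mul(2, -3, -39), -6), 2) = Pow(Add(234, -6), 2) = Pow(228, 2) = 51984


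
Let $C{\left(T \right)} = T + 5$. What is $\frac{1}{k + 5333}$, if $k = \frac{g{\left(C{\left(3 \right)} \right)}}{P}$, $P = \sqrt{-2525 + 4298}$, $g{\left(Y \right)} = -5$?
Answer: $\frac{9455409}{50425696172} + \frac{15 \sqrt{197}}{50425696172} \approx 0.00018752$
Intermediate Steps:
$C{\left(T \right)} = 5 + T$
$P = 3 \sqrt{197}$ ($P = \sqrt{1773} = 3 \sqrt{197} \approx 42.107$)
$k = - \frac{5 \sqrt{197}}{591}$ ($k = - \frac{5}{3 \sqrt{197}} = - 5 \frac{\sqrt{197}}{591} = - \frac{5 \sqrt{197}}{591} \approx -0.11875$)
$\frac{1}{k + 5333} = \frac{1}{- \frac{5 \sqrt{197}}{591} + 5333} = \frac{1}{5333 - \frac{5 \sqrt{197}}{591}}$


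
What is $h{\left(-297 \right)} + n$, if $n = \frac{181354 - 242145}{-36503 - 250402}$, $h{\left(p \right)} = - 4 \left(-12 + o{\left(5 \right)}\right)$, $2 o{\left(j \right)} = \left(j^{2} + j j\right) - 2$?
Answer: $- \frac{442279}{9255} \approx -47.788$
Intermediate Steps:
$o{\left(j \right)} = -1 + j^{2}$ ($o{\left(j \right)} = \frac{\left(j^{2} + j j\right) - 2}{2} = \frac{\left(j^{2} + j^{2}\right) - 2}{2} = \frac{2 j^{2} - 2}{2} = \frac{-2 + 2 j^{2}}{2} = -1 + j^{2}$)
$h{\left(p \right)} = -48$ ($h{\left(p \right)} = - 4 \left(-12 - \left(1 - 5^{2}\right)\right) = - 4 \left(-12 + \left(-1 + 25\right)\right) = - 4 \left(-12 + 24\right) = \left(-4\right) 12 = -48$)
$n = \frac{1961}{9255}$ ($n = - \frac{60791}{-286905} = \left(-60791\right) \left(- \frac{1}{286905}\right) = \frac{1961}{9255} \approx 0.21189$)
$h{\left(-297 \right)} + n = -48 + \frac{1961}{9255} = - \frac{442279}{9255}$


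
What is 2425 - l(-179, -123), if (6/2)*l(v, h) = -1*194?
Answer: 7469/3 ≈ 2489.7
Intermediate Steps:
l(v, h) = -194/3 (l(v, h) = (-1*194)/3 = (⅓)*(-194) = -194/3)
2425 - l(-179, -123) = 2425 - 1*(-194/3) = 2425 + 194/3 = 7469/3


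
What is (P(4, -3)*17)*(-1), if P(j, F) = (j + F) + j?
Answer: -85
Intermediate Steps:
P(j, F) = F + 2*j (P(j, F) = (F + j) + j = F + 2*j)
(P(4, -3)*17)*(-1) = ((-3 + 2*4)*17)*(-1) = ((-3 + 8)*17)*(-1) = (5*17)*(-1) = 85*(-1) = -85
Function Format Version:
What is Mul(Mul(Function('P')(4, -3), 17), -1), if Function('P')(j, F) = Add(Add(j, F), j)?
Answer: -85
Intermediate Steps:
Function('P')(j, F) = Add(F, Mul(2, j)) (Function('P')(j, F) = Add(Add(F, j), j) = Add(F, Mul(2, j)))
Mul(Mul(Function('P')(4, -3), 17), -1) = Mul(Mul(Add(-3, Mul(2, 4)), 17), -1) = Mul(Mul(Add(-3, 8), 17), -1) = Mul(Mul(5, 17), -1) = Mul(85, -1) = -85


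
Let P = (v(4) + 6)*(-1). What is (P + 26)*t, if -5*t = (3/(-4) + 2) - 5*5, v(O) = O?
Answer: 76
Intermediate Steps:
P = -10 (P = (4 + 6)*(-1) = 10*(-1) = -10)
t = 19/4 (t = -((3/(-4) + 2) - 5*5)/5 = -((3*(-¼) + 2) - 25)/5 = -((-¾ + 2) - 25)/5 = -(5/4 - 25)/5 = -⅕*(-95/4) = 19/4 ≈ 4.7500)
(P + 26)*t = (-10 + 26)*(19/4) = 16*(19/4) = 76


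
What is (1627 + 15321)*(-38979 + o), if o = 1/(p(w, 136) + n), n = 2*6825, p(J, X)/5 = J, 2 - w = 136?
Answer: -2143699214303/3245 ≈ -6.6062e+8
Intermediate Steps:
w = -134 (w = 2 - 1*136 = 2 - 136 = -134)
p(J, X) = 5*J
n = 13650
o = 1/12980 (o = 1/(5*(-134) + 13650) = 1/(-670 + 13650) = 1/12980 ≈ 7.7042e-5)
(1627 + 15321)*(-38979 + o) = (1627 + 15321)*(-38979 + 1/12980) = 16948*(-505947419/12980) = -2143699214303/3245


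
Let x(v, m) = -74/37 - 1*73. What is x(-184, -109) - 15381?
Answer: -15456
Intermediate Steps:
x(v, m) = -75 (x(v, m) = -74*1/37 - 73 = -2 - 73 = -75)
x(-184, -109) - 15381 = -75 - 15381 = -15456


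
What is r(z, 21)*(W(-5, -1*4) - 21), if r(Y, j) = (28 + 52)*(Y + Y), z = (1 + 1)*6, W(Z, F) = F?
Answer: -48000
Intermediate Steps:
z = 12 (z = 2*6 = 12)
r(Y, j) = 160*Y (r(Y, j) = 80*(2*Y) = 160*Y)
r(z, 21)*(W(-5, -1*4) - 21) = (160*12)*(-1*4 - 21) = 1920*(-4 - 21) = 1920*(-25) = -48000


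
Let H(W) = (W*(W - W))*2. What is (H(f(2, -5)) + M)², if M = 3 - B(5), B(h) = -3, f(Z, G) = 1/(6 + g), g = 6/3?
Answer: 36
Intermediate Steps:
g = 2 (g = 6*(⅓) = 2)
f(Z, G) = ⅛ (f(Z, G) = 1/(6 + 2) = 1/8 = ⅛)
H(W) = 0 (H(W) = (W*0)*2 = 0*2 = 0)
M = 6 (M = 3 - 1*(-3) = 3 + 3 = 6)
(H(f(2, -5)) + M)² = (0 + 6)² = 6² = 36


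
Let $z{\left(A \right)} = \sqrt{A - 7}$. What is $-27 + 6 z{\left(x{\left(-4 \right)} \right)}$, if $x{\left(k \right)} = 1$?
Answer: $-27 + 6 i \sqrt{6} \approx -27.0 + 14.697 i$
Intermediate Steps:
$z{\left(A \right)} = \sqrt{-7 + A}$
$-27 + 6 z{\left(x{\left(-4 \right)} \right)} = -27 + 6 \sqrt{-7 + 1} = -27 + 6 \sqrt{-6} = -27 + 6 i \sqrt{6}$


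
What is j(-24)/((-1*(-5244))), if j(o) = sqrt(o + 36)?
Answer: sqrt(3)/2622 ≈ 0.00066058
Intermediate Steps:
j(o) = sqrt(36 + o)
j(-24)/((-1*(-5244))) = sqrt(36 - 24)/((-1*(-5244))) = sqrt(12)/5244 = (2*sqrt(3))*(1/5244) = sqrt(3)/2622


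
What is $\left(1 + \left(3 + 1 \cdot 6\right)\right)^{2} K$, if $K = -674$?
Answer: $-67400$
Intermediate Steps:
$\left(1 + \left(3 + 1 \cdot 6\right)\right)^{2} K = \left(1 + \left(3 + 1 \cdot 6\right)\right)^{2} \left(-674\right) = \left(1 + \left(3 + 6\right)\right)^{2} \left(-674\right) = \left(1 + 9\right)^{2} \left(-674\right) = 10^{2} \left(-674\right) = 100 \left(-674\right) = -67400$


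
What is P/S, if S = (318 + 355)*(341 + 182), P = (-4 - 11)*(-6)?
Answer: 90/351979 ≈ 0.00025570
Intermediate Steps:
P = 90 (P = -15*(-6) = 90)
S = 351979 (S = 673*523 = 351979)
P/S = 90/351979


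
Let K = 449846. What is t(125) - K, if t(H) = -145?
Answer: -449991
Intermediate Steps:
t(125) - K = -145 - 1*449846 = -145 - 449846 = -449991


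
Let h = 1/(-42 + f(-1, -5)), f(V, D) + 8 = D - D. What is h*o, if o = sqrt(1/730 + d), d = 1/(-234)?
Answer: -I*sqrt(147095)/355875 ≈ -0.0010777*I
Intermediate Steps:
f(V, D) = -8 (f(V, D) = -8 + (D - D) = -8 + 0 = -8)
d = -1/234 ≈ -0.0042735
h = -1/50 (h = 1/(-42 - 8) = 1/(-50) = -1/50 ≈ -0.020000)
o = 2*I*sqrt(147095)/14235 (o = sqrt(1/730 - 1/234) = sqrt(-124/42705) = 2*I*sqrt(147095)/14235 ≈ 0.053885*I)
h*o = -I*sqrt(147095)/355875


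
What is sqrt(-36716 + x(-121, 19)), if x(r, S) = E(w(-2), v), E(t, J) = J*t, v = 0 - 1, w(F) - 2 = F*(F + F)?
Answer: I*sqrt(36726) ≈ 191.64*I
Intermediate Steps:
w(F) = 2 + 2*F**2 (w(F) = 2 + F*(F + F) = 2 + F*(2*F) = 2 + 2*F**2)
v = -1
x(r, S) = -10 (x(r, S) = -(2 + 2*(-2)**2) = -(2 + 2*4) = -(2 + 8) = -1*10 = -10)
sqrt(-36716 + x(-121, 19)) = sqrt(-36716 - 10) = sqrt(-36726) = I*sqrt(36726)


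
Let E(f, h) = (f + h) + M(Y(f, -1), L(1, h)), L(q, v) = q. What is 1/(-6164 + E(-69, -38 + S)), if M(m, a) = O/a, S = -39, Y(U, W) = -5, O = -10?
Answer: -1/6320 ≈ -0.00015823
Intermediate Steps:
M(m, a) = -10/a
E(f, h) = -10 + f + h (E(f, h) = (f + h) - 10/1 = (f + h) - 10*1 = (f + h) - 10 = -10 + f + h)
1/(-6164 + E(-69, -38 + S)) = 1/(-6164 + (-10 - 69 + (-38 - 39))) = 1/(-6164 + (-10 - 69 - 77)) = 1/(-6164 - 156) = 1/(-6320) = -1/6320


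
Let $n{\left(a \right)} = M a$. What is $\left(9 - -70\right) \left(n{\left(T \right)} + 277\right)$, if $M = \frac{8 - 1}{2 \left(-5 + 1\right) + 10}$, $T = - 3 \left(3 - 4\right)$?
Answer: $\frac{45425}{2} \approx 22713.0$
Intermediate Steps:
$T = 3$ ($T = \left(-3\right) \left(-1\right) = 3$)
$M = \frac{7}{2}$ ($M = \frac{7}{2 \left(-4\right) + 10} = \frac{7}{-8 + 10} = \frac{7}{2} \approx 3.5$)
$n{\left(a \right)} = \frac{7 a}{2}$
$\left(9 - -70\right) \left(n{\left(T \right)} + 277\right) = \left(9 - -70\right) \left(\frac{7}{2} \cdot 3 + 277\right) = \left(9 + 70\right) \left(\frac{21}{2} + 277\right) = 79 \cdot \frac{575}{2} = \frac{45425}{2}$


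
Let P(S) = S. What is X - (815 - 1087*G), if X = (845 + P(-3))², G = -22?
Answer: 684235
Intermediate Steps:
X = 708964 (X = (845 - 3)² = 842² = 708964)
X - (815 - 1087*G) = 708964 - (815 - 1087*(-22)) = 708964 - (815 + 23914) = 708964 - 1*24729 = 708964 - 24729 = 684235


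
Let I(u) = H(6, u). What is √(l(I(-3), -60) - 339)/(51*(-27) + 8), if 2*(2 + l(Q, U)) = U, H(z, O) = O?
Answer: -I*√371/1369 ≈ -0.01407*I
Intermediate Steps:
I(u) = u
l(Q, U) = -2 + U/2
√(l(I(-3), -60) - 339)/(51*(-27) + 8) = √((-2 + (½)*(-60)) - 339)/(51*(-27) + 8) = √((-2 - 30) - 339)/(-1377 + 8) = √(-32 - 339)/(-1369) = √(-371)*(-1/1369) = (I*√371)*(-1/1369) = -I*√371/1369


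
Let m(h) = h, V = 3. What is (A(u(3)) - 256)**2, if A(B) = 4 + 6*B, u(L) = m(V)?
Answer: 54756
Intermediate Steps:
u(L) = 3
(A(u(3)) - 256)**2 = ((4 + 6*3) - 256)**2 = ((4 + 18) - 256)**2 = (22 - 256)**2 = (-234)**2 = 54756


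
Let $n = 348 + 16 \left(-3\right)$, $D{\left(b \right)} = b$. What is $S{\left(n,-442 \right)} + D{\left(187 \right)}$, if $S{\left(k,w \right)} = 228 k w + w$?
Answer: $-30233055$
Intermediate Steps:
$n = 300$ ($n = 348 - 48 = 300$)
$S{\left(k,w \right)} = w + 228 k w$ ($S{\left(k,w \right)} = 228 k w + w = w + 228 k w$)
$S{\left(n,-442 \right)} + D{\left(187 \right)} = - 442 \left(1 + 228 \cdot 300\right) + 187 = - 442 \left(1 + 68400\right) + 187 = \left(-442\right) 68401 + 187 = -30233242 + 187 = -30233055$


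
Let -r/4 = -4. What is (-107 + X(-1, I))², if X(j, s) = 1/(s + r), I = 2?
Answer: 3705625/324 ≈ 11437.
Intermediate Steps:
r = 16 (r = -4*(-4) = 16)
X(j, s) = 1/(16 + s) (X(j, s) = 1/(s + 16) = 1/(16 + s))
(-107 + X(-1, I))² = (-107 + 1/(16 + 2))² = (-107 + 1/18)² = (-1925/18)² = 3705625/324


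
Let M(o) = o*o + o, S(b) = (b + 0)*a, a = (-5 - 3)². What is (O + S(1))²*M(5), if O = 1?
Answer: 126750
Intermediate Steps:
a = 64 (a = (-8)² = 64)
S(b) = 64*b (S(b) = (b + 0)*64 = b*64 = 64*b)
M(o) = o + o² (M(o) = o² + o = o + o²)
(O + S(1))²*M(5) = (1 + 64*1)²*(5*(1 + 5)) = (1 + 64)²*(5*6) = 65²*30 = 4225*30 = 126750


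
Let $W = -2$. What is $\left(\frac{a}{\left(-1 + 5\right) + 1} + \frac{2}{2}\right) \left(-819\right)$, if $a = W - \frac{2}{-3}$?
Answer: $- \frac{3003}{5} \approx -600.6$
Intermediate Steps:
$a = - \frac{4}{3}$ ($a = -2 - \frac{2}{-3} = -2 - - \frac{2}{3} = -2 + \frac{2}{3} = - \frac{4}{3} \approx -1.3333$)
$\left(\frac{a}{\left(-1 + 5\right) + 1} + \frac{2}{2}\right) \left(-819\right) = \left(- \frac{4}{3 \left(\left(-1 + 5\right) + 1\right)} + \frac{2}{2}\right) \left(-819\right) = \left(- \frac{4}{3 \left(4 + 1\right)} + 2 \cdot \frac{1}{2}\right) \left(-819\right) = \left(- \frac{4}{3 \cdot 5} + 1\right) \left(-819\right) = \left(\left(- \frac{4}{3}\right) \frac{1}{5} + 1\right) \left(-819\right) = \left(- \frac{4}{15} + 1\right) \left(-819\right) = \frac{11}{15} \left(-819\right) = - \frac{3003}{5}$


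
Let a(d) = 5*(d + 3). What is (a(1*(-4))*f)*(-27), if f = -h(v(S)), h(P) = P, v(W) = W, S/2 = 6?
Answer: -1620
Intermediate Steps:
S = 12 (S = 2*6 = 12)
f = -12 (f = -1*12 = -12)
a(d) = 15 + 5*d (a(d) = 5*(3 + d) = 15 + 5*d)
(a(1*(-4))*f)*(-27) = ((15 + 5*(1*(-4)))*(-12))*(-27) = ((15 + 5*(-4))*(-12))*(-27) = ((15 - 20)*(-12))*(-27) = -5*(-12)*(-27) = 60*(-27) = -1620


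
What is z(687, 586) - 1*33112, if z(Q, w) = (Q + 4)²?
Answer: 444369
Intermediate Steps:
z(Q, w) = (4 + Q)²
z(687, 586) - 1*33112 = (4 + 687)² - 1*33112 = 691² - 33112 = 477481 - 33112 = 444369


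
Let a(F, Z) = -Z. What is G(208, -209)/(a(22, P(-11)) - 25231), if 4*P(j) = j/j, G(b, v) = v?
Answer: 76/9175 ≈ 0.0082834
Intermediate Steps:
P(j) = ¼ (P(j) = (j/j)/4 = (¼)*1 = ¼)
G(208, -209)/(a(22, P(-11)) - 25231) = -209/(-1*¼ - 25231) = -209/(-¼ - 25231) = -209/(-100925/4) = -209*(-4/100925) = 76/9175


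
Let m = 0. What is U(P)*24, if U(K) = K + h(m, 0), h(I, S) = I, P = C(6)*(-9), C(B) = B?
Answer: -1296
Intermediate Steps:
P = -54 (P = 6*(-9) = -54)
U(K) = K (U(K) = K + 0 = K)
U(P)*24 = -54*24 = -1296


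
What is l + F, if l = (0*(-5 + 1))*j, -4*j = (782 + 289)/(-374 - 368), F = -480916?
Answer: -480916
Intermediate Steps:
j = 153/424 (j = -(782 + 289)/(4*(-374 - 368)) = -1071/(4*(-742)) = -1071*(-1)/(4*742) = -¼*(-153/106) = 153/424 ≈ 0.36085)
l = 0 (l = (0*(-5 + 1))*(153/424) = (0*(-4))*(153/424) = 0*(153/424) = 0)
l + F = 0 - 480916 = -480916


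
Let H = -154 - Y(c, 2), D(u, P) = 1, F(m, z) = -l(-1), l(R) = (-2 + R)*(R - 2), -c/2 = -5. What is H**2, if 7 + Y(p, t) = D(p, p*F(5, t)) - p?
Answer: 19044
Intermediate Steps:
c = 10 (c = -2*(-5) = 10)
l(R) = (-2 + R)**2 (l(R) = (-2 + R)*(-2 + R) = (-2 + R)**2)
F(m, z) = -9 (F(m, z) = -(-2 - 1)**2 = -1*(-3)**2 = -1*9 = -9)
Y(p, t) = -6 - p (Y(p, t) = -7 + (1 - p) = -6 - p)
H = -138 (H = -154 - (-6 - 1*10) = -154 - (-6 - 10) = -154 - 1*(-16) = -154 + 16 = -138)
H**2 = (-138)**2 = 19044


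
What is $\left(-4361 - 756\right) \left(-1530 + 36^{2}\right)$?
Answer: $1197378$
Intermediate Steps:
$\left(-4361 - 756\right) \left(-1530 + 36^{2}\right) = - 5117 \left(-1530 + 1296\right) = \left(-5117\right) \left(-234\right) = 1197378$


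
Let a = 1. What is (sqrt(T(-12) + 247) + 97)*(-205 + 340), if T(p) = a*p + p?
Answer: 13095 + 135*sqrt(223) ≈ 15111.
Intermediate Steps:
T(p) = 2*p (T(p) = 1*p + p = p + p = 2*p)
(sqrt(T(-12) + 247) + 97)*(-205 + 340) = (sqrt(2*(-12) + 247) + 97)*(-205 + 340) = (sqrt(-24 + 247) + 97)*135 = (sqrt(223) + 97)*135 = (97 + sqrt(223))*135 = 13095 + 135*sqrt(223)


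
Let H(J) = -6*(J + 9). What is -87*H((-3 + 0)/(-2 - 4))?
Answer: 4959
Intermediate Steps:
H(J) = -54 - 6*J (H(J) = -6*(9 + J) = -54 - 6*J)
-87*H((-3 + 0)/(-2 - 4)) = -87*(-54 - 6*(-3 + 0)/(-2 - 4)) = -87*(-54 - (-18)/(-6)) = -87*(-54 - (-18)*(-1)/6) = -87*(-54 - 6*1/2) = -87*(-54 - 3) = -87*(-57) = 4959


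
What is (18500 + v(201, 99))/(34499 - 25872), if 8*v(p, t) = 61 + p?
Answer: 74131/34508 ≈ 2.1482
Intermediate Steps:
v(p, t) = 61/8 + p/8 (v(p, t) = (61 + p)/8 = 61/8 + p/8)
(18500 + v(201, 99))/(34499 - 25872) = (18500 + (61/8 + (⅛)*201))/(34499 - 25872) = (18500 + (61/8 + 201/8))/8627 = (18500 + 131/4)*(1/8627) = (74131/4)*(1/8627) = 74131/34508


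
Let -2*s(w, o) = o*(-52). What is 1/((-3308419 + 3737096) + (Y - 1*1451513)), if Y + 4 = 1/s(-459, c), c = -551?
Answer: -14326/14653205841 ≈ -9.7767e-7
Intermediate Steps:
s(w, o) = 26*o (s(w, o) = -o*(-52)/2 = -(-26)*o = 26*o)
Y = -57305/14326 (Y = -4 + 1/(26*(-551)) = -4 + 1/(-14326) = -4 - 1/14326 = -57305/14326 ≈ -4.0001)
1/((-3308419 + 3737096) + (Y - 1*1451513)) = 1/((-3308419 + 3737096) + (-57305/14326 - 1*1451513)) = 1/(428677 + (-57305/14326 - 1451513)) = 1/(428677 - 20794432543/14326) = 1/(-14653205841/14326) = -14326/14653205841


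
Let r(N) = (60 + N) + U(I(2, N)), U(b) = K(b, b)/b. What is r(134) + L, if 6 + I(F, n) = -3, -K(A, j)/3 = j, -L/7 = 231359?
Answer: -1619322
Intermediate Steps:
L = -1619513 (L = -7*231359 = -1619513)
K(A, j) = -3*j
I(F, n) = -9 (I(F, n) = -6 - 3 = -9)
U(b) = -3 (U(b) = (-3*b)/b = -3)
r(N) = 57 + N (r(N) = (60 + N) - 3 = 57 + N)
r(134) + L = (57 + 134) - 1619513 = 191 - 1619513 = -1619322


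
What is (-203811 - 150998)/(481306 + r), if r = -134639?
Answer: -354809/346667 ≈ -1.0235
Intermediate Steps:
(-203811 - 150998)/(481306 + r) = (-203811 - 150998)/(481306 - 134639) = -354809/346667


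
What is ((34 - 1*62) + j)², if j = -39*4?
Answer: 33856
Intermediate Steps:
j = -156
((34 - 1*62) + j)² = ((34 - 1*62) - 156)² = ((34 - 62) - 156)² = (-28 - 156)² = (-184)² = 33856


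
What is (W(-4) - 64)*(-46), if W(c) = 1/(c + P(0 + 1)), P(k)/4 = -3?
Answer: 23575/8 ≈ 2946.9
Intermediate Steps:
P(k) = -12 (P(k) = 4*(-3) = -12)
W(c) = 1/(-12 + c) (W(c) = 1/(c - 12) = 1/(-12 + c))
(W(-4) - 64)*(-46) = (1/(-12 - 4) - 64)*(-46) = (1/(-16) - 64)*(-46) = (-1/16 - 64)*(-46) = -1025/16*(-46) = 23575/8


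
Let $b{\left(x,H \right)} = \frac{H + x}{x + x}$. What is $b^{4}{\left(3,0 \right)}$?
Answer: $\frac{1}{16} \approx 0.0625$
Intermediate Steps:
$b{\left(x,H \right)} = \frac{H + x}{2 x}$
$b^{4}{\left(3,0 \right)} = \left(\frac{0 + 3}{2 \cdot 3}\right)^{4} = \left(\frac{1}{2} \cdot \frac{1}{3} \cdot 3\right)^{4} = \left(\frac{1}{2}\right)^{4} = \frac{1}{16}$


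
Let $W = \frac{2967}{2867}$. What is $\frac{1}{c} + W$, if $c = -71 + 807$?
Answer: $\frac{2186579}{2110112} \approx 1.0362$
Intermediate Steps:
$c = 736$
$W = \frac{2967}{2867}$ ($W = 2967 \cdot \frac{1}{2867} = \frac{2967}{2867} \approx 1.0349$)
$\frac{1}{c} + W = \frac{1}{736} + \frac{2967}{2867} = \frac{2186579}{2110112}$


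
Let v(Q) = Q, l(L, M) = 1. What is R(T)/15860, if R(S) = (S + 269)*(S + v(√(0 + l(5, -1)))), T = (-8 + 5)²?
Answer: 139/793 ≈ 0.17528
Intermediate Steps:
T = 9 (T = (-3)² = 9)
R(S) = (1 + S)*(269 + S) (R(S) = (S + 269)*(S + √(0 + 1)) = (269 + S)*(S + √1) = (269 + S)*(S + 1) = (269 + S)*(1 + S) = (1 + S)*(269 + S))
R(T)/15860 = (269 + 9² + 270*9)/15860 = (269 + 81 + 2430)*(1/15860) = 2780*(1/15860) = 139/793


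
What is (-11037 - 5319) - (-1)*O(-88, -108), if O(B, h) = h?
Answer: -16464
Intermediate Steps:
(-11037 - 5319) - (-1)*O(-88, -108) = (-11037 - 5319) - (-1)*(-108) = -16356 - 1*108 = -16356 - 108 = -16464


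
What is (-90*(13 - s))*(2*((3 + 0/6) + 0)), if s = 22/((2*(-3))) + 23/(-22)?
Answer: -105210/11 ≈ -9564.5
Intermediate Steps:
s = -311/66 (s = 22/(-6) + 23*(-1/22) = 22*(-⅙) - 23/22 = -11/3 - 23/22 = -311/66 ≈ -4.7121)
(-90*(13 - s))*(2*((3 + 0/6) + 0)) = (-90*(13 - 1*(-311/66)))*(2*((3 + 0/6) + 0)) = (-90*(13 + 311/66))*(2*((3 + 0*(⅙)) + 0)) = (-90*1169/66)*(2*((3 + 0) + 0)) = -35070*(3 + 0)/11 = -35070*3/11 = -17535/11*6 = -105210/11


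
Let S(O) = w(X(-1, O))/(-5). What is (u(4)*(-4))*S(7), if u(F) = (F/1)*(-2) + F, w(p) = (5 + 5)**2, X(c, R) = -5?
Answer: -320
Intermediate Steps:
w(p) = 100 (w(p) = 10**2 = 100)
S(O) = -20 (S(O) = 100/(-5) = 100*(-1/5) = -20)
u(F) = -F (u(F) = (F*1)*(-2) + F = F*(-2) + F = -2*F + F = -F)
(u(4)*(-4))*S(7) = (-1*4*(-4))*(-20) = -4*(-4)*(-20) = 16*(-20) = -320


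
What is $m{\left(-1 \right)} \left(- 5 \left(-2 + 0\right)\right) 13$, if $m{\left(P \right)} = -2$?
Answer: $-260$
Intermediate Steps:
$m{\left(-1 \right)} \left(- 5 \left(-2 + 0\right)\right) 13 = - 2 \left(- 5 \left(-2 + 0\right)\right) 13 = - 2 \left(\left(-5\right) \left(-2\right)\right) 13 = \left(-2\right) 10 \cdot 13 = \left(-20\right) 13 = -260$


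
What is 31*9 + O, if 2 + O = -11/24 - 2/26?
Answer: 86257/312 ≈ 276.46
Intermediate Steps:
O = -791/312 (O = -2 + (-11/24 - 2/26) = -2 + (-11*1/24 - 2*1/26) = -2 + (-11/24 - 1/13) = -2 - 167/312 = -791/312 ≈ -2.5353)
31*9 + O = 31*9 - 791/312 = 279 - 791/312 = 86257/312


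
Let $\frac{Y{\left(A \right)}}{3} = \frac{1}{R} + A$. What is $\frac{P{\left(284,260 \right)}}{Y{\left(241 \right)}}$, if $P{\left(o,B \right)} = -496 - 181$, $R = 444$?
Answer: $- \frac{100196}{107005} \approx -0.93637$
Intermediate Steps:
$Y{\left(A \right)} = \frac{1}{148} + 3 A$ ($Y{\left(A \right)} = 3 \left(\frac{1}{444} + A\right) = \frac{1}{148} + 3 A$)
$P{\left(o,B \right)} = -677$ ($P{\left(o,B \right)} = -496 - 181 = -677$)
$\frac{P{\left(284,260 \right)}}{Y{\left(241 \right)}} = - \frac{677}{\frac{1}{148} + 3 \cdot 241} = - \frac{677}{\frac{1}{148} + 723} = - \frac{677}{\frac{107005}{148}} = \left(-677\right) \frac{148}{107005} = - \frac{100196}{107005}$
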